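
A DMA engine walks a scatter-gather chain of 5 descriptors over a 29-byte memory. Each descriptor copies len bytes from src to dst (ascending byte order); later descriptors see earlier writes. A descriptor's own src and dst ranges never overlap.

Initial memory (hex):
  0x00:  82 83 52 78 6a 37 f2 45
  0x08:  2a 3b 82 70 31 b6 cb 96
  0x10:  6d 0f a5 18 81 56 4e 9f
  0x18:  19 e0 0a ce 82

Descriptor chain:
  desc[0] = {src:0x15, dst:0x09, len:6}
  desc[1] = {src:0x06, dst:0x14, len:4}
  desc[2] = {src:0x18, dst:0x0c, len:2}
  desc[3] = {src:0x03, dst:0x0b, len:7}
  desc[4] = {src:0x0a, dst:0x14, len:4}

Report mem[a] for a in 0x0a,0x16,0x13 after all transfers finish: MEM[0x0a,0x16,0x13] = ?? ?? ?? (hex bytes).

MEM[0x0a,0x16,0x13] = 4e 6a 18

D0: mem[0x09..0x0e] <- [56 4e 9f 19 e0 0a]
D1: mem[0x14..0x17] <- [f2 45 2a 56]
D2: mem[0x0c..0x0d] <- [19 e0]
D3: mem[0x0b..0x11] <- [78 6a 37 f2 45 2a 56]
D4: mem[0x14..0x17] <- [4e 78 6a 37]
query mem[0x0a]=0x4e, mem[0x16]=0x6a, mem[0x13]=0x18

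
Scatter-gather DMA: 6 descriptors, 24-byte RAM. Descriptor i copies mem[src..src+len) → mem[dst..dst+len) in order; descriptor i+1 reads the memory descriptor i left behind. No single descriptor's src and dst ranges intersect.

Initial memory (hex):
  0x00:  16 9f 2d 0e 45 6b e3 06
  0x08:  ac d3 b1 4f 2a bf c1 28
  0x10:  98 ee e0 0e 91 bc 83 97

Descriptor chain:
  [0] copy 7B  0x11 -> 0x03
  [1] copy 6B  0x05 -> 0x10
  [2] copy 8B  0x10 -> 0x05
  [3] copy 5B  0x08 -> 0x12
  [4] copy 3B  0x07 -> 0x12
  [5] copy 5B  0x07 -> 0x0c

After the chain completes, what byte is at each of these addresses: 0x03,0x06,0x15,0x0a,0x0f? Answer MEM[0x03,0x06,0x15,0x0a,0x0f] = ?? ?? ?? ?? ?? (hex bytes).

[0] 0x11->0x03 len=7 : ee e0 0e 91 bc 83 97
[1] 0x05->0x10 len=6 : 0e 91 bc 83 97 b1
[2] 0x10->0x05 len=8 : 0e 91 bc 83 97 b1 83 97
[3] 0x08->0x12 len=5 : 83 97 b1 83 97
[4] 0x07->0x12 len=3 : bc 83 97
[5] 0x07->0x0c len=5 : bc 83 97 b1 83
query mem[0x03]=0xee, mem[0x06]=0x91, mem[0x15]=0x83, mem[0x0a]=0xb1, mem[0x0f]=0xb1

MEM[0x03,0x06,0x15,0x0a,0x0f] = ee 91 83 b1 b1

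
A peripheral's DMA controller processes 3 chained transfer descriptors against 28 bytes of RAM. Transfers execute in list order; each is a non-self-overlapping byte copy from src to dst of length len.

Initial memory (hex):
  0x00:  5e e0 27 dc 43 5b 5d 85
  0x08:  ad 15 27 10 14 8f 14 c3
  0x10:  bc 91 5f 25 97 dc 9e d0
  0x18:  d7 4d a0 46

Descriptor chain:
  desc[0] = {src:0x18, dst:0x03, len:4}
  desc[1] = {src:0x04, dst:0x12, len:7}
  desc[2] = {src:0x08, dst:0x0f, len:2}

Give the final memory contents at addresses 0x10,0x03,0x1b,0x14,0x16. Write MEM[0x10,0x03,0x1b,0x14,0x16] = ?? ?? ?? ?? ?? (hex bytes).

[0] 0x18->0x03 len=4 : d7 4d a0 46
[1] 0x04->0x12 len=7 : 4d a0 46 85 ad 15 27
[2] 0x08->0x0f len=2 : ad 15
query mem[0x10]=0x15, mem[0x03]=0xd7, mem[0x1b]=0x46, mem[0x14]=0x46, mem[0x16]=0xad

MEM[0x10,0x03,0x1b,0x14,0x16] = 15 d7 46 46 ad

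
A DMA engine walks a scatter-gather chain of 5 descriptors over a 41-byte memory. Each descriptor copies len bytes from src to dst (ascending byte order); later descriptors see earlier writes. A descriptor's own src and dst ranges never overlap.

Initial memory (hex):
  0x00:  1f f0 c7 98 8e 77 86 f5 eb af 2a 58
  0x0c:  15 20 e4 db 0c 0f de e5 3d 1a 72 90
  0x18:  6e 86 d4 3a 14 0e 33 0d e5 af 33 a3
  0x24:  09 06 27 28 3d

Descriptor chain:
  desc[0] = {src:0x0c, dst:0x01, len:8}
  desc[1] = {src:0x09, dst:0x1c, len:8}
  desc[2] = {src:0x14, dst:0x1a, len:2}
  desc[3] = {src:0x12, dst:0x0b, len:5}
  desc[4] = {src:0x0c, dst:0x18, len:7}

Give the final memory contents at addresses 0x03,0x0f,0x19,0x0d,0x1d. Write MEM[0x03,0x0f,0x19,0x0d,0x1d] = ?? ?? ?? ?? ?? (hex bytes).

MEM[0x03,0x0f,0x19,0x0d,0x1d] = e4 72 3d 3d 0f

  after D0: wrote 8B at 0x01 = 1520e4db0c0fdee5
  after D1: wrote 8B at 0x1c = af2a581520e4db0c
  after D2: wrote 2B at 0x1a = 3d1a
  after D3: wrote 5B at 0x0b = dee53d1a72
  after D4: wrote 7B at 0x18 = e53d1a720c0fde
query mem[0x03]=0xe4, mem[0x0f]=0x72, mem[0x19]=0x3d, mem[0x0d]=0x3d, mem[0x1d]=0x0f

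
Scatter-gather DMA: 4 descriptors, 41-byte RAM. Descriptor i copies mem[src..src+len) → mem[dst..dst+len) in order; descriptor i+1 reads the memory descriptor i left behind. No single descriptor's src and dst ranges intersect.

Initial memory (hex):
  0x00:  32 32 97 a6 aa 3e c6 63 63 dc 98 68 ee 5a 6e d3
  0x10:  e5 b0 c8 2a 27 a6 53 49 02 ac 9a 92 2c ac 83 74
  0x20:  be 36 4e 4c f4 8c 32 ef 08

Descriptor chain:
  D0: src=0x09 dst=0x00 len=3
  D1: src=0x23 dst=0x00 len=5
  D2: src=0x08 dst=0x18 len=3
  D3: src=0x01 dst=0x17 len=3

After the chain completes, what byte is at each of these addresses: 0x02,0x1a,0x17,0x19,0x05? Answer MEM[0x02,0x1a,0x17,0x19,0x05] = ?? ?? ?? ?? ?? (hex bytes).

  after D0: wrote 3B at 0x00 = dc9868
  after D1: wrote 5B at 0x00 = 4cf48c32ef
  after D2: wrote 3B at 0x18 = 63dc98
  after D3: wrote 3B at 0x17 = f48c32
query mem[0x02]=0x8c, mem[0x1a]=0x98, mem[0x17]=0xf4, mem[0x19]=0x32, mem[0x05]=0x3e

MEM[0x02,0x1a,0x17,0x19,0x05] = 8c 98 f4 32 3e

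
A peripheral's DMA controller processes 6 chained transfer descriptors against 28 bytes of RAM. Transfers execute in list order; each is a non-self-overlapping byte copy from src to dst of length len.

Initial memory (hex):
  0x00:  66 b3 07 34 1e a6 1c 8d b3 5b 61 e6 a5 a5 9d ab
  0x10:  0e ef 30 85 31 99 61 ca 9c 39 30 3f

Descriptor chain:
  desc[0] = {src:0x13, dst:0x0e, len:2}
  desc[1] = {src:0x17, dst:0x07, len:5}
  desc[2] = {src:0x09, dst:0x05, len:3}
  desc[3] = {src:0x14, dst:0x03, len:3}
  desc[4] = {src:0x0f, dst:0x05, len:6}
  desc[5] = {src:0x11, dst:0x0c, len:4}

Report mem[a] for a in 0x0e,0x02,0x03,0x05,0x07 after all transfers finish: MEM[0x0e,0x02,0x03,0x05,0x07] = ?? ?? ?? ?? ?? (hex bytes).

  after D0: wrote 2B at 0x0e = 8531
  after D1: wrote 5B at 0x07 = ca9c39303f
  after D2: wrote 3B at 0x05 = 39303f
  after D3: wrote 3B at 0x03 = 319961
  after D4: wrote 6B at 0x05 = 310eef308531
  after D5: wrote 4B at 0x0c = ef308531
query mem[0x0e]=0x85, mem[0x02]=0x07, mem[0x03]=0x31, mem[0x05]=0x31, mem[0x07]=0xef

MEM[0x0e,0x02,0x03,0x05,0x07] = 85 07 31 31 ef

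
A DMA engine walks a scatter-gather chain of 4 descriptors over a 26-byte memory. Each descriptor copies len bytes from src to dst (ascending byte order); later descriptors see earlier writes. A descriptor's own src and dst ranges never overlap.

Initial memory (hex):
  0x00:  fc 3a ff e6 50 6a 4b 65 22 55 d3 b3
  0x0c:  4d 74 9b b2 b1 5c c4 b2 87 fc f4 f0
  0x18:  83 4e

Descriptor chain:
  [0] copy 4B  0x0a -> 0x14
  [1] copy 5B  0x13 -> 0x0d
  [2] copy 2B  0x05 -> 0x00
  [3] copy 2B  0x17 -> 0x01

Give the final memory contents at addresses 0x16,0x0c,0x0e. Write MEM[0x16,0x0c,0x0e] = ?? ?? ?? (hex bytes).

MEM[0x16,0x0c,0x0e] = 4d 4d d3

D0: mem[0x14..0x17] <- [d3 b3 4d 74]
D1: mem[0x0d..0x11] <- [b2 d3 b3 4d 74]
D2: mem[0x00..0x01] <- [6a 4b]
D3: mem[0x01..0x02] <- [74 83]
query mem[0x16]=0x4d, mem[0x0c]=0x4d, mem[0x0e]=0xd3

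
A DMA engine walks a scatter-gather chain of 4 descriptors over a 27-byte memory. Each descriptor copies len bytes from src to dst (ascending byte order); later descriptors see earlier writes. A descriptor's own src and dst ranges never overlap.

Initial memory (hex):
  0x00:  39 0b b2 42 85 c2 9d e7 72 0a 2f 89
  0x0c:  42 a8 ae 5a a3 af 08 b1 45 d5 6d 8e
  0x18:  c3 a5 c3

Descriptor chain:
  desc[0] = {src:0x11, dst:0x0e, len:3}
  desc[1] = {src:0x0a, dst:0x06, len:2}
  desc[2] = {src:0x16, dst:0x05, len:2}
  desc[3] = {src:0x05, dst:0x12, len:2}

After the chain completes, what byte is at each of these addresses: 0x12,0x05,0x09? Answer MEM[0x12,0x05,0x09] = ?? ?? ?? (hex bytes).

[0] 0x11->0x0e len=3 : af 08 b1
[1] 0x0a->0x06 len=2 : 2f 89
[2] 0x16->0x05 len=2 : 6d 8e
[3] 0x05->0x12 len=2 : 6d 8e
query mem[0x12]=0x6d, mem[0x05]=0x6d, mem[0x09]=0x0a

MEM[0x12,0x05,0x09] = 6d 6d 0a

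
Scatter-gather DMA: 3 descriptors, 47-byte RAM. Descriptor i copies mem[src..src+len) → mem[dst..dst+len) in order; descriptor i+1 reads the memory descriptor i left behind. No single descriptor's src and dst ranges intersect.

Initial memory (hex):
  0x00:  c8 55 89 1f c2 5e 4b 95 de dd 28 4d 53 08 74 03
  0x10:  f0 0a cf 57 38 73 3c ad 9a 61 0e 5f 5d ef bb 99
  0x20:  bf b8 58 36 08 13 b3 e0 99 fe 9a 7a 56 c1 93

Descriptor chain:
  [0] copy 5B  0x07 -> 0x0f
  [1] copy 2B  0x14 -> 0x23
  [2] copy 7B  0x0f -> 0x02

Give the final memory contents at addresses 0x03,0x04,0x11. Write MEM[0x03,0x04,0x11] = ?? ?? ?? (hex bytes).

#0 dst[0x0f+5] := {0x95,0xde,0xdd,0x28,0x4d}
#1 dst[0x23+2] := {0x38,0x73}
#2 dst[0x02+7] := {0x95,0xde,0xdd,0x28,0x4d,0x38,0x73}
query mem[0x03]=0xde, mem[0x04]=0xdd, mem[0x11]=0xdd

MEM[0x03,0x04,0x11] = de dd dd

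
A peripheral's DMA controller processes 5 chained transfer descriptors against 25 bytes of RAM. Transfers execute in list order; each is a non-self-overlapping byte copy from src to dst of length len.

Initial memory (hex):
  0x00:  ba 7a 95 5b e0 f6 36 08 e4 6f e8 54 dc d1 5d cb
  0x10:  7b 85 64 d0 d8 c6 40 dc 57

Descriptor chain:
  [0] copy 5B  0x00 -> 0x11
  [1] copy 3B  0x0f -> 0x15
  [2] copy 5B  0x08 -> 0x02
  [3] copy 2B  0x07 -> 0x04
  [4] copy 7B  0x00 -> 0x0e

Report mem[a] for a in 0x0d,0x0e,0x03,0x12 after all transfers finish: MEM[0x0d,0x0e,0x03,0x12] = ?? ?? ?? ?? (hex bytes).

MEM[0x0d,0x0e,0x03,0x12] = d1 ba 6f 08

[0] 0x00->0x11 len=5 : ba 7a 95 5b e0
[1] 0x0f->0x15 len=3 : cb 7b ba
[2] 0x08->0x02 len=5 : e4 6f e8 54 dc
[3] 0x07->0x04 len=2 : 08 e4
[4] 0x00->0x0e len=7 : ba 7a e4 6f 08 e4 dc
query mem[0x0d]=0xd1, mem[0x0e]=0xba, mem[0x03]=0x6f, mem[0x12]=0x08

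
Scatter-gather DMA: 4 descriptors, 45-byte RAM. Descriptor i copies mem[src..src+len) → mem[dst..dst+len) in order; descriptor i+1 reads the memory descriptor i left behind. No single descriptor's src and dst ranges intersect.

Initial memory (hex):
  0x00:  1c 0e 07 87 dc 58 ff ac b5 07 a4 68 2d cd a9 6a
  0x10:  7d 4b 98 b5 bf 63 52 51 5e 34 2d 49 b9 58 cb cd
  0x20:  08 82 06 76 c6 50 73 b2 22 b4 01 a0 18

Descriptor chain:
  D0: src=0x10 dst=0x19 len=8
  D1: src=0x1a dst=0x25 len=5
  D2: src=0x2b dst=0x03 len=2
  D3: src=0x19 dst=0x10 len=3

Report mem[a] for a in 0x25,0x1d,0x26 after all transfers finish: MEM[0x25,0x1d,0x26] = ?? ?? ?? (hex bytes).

[0] 0x10->0x19 len=8 : 7d 4b 98 b5 bf 63 52 51
[1] 0x1a->0x25 len=5 : 4b 98 b5 bf 63
[2] 0x2b->0x03 len=2 : a0 18
[3] 0x19->0x10 len=3 : 7d 4b 98
query mem[0x25]=0x4b, mem[0x1d]=0xbf, mem[0x26]=0x98

MEM[0x25,0x1d,0x26] = 4b bf 98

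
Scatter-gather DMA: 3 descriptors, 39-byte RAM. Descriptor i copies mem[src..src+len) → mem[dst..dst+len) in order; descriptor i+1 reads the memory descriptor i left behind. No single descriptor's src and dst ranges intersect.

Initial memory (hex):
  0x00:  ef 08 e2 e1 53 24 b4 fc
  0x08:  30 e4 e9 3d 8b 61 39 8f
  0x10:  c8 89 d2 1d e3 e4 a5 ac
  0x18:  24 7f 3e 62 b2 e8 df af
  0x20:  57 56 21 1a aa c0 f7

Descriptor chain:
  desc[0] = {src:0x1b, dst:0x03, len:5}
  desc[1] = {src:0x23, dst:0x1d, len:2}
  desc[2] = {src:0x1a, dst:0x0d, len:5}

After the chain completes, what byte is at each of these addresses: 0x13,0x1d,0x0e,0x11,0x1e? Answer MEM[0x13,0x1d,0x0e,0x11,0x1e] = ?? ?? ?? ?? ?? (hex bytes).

  after D0: wrote 5B at 0x03 = 62b2e8dfaf
  after D1: wrote 2B at 0x1d = 1aaa
  after D2: wrote 5B at 0x0d = 3e62b21aaa
query mem[0x13]=0x1d, mem[0x1d]=0x1a, mem[0x0e]=0x62, mem[0x11]=0xaa, mem[0x1e]=0xaa

MEM[0x13,0x1d,0x0e,0x11,0x1e] = 1d 1a 62 aa aa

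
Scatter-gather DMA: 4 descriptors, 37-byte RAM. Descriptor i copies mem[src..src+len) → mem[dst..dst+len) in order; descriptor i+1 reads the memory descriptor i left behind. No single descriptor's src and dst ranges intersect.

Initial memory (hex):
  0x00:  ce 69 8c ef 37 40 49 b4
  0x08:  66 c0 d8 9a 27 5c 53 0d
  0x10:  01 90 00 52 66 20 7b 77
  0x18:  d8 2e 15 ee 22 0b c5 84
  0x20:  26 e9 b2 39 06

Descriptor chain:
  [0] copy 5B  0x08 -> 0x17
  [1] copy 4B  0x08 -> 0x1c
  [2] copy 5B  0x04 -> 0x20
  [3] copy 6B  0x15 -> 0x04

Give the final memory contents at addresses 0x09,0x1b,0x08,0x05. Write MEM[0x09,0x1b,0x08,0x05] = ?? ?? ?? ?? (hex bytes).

#0 dst[0x17+5] := {0x66,0xc0,0xd8,0x9a,0x27}
#1 dst[0x1c+4] := {0x66,0xc0,0xd8,0x9a}
#2 dst[0x20+5] := {0x37,0x40,0x49,0xb4,0x66}
#3 dst[0x04+6] := {0x20,0x7b,0x66,0xc0,0xd8,0x9a}
query mem[0x09]=0x9a, mem[0x1b]=0x27, mem[0x08]=0xd8, mem[0x05]=0x7b

MEM[0x09,0x1b,0x08,0x05] = 9a 27 d8 7b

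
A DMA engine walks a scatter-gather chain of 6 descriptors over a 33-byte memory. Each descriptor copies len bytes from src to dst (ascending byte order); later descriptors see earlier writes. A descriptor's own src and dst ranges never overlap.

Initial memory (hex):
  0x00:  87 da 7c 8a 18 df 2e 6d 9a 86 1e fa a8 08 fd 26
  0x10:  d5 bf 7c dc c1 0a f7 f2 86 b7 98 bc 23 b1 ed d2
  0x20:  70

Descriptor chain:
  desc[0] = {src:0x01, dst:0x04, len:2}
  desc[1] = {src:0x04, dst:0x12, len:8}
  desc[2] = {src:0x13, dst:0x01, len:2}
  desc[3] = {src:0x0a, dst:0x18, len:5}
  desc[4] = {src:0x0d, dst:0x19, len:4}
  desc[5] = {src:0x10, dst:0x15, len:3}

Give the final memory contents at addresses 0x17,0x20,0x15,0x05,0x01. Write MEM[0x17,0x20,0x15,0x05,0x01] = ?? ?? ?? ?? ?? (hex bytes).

  after D0: wrote 2B at 0x04 = da7c
  after D1: wrote 8B at 0x12 = da7c2e6d9a861efa
  after D2: wrote 2B at 0x01 = 7c2e
  after D3: wrote 5B at 0x18 = 1efaa808fd
  after D4: wrote 4B at 0x19 = 08fd26d5
  after D5: wrote 3B at 0x15 = d5bfda
query mem[0x17]=0xda, mem[0x20]=0x70, mem[0x15]=0xd5, mem[0x05]=0x7c, mem[0x01]=0x7c

MEM[0x17,0x20,0x15,0x05,0x01] = da 70 d5 7c 7c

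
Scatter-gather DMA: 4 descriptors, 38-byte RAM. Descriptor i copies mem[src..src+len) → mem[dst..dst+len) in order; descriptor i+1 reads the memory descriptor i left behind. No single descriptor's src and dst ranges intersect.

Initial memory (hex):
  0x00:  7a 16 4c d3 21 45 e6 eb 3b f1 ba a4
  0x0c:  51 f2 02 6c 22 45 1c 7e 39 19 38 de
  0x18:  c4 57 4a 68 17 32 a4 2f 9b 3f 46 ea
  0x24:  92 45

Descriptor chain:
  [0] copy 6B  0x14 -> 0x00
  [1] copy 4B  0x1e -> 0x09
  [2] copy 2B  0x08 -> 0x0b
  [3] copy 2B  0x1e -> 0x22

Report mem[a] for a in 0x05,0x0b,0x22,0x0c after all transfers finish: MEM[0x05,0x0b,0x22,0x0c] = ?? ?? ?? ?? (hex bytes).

MEM[0x05,0x0b,0x22,0x0c] = 57 3b a4 a4

#0 dst[0x00+6] := {0x39,0x19,0x38,0xde,0xc4,0x57}
#1 dst[0x09+4] := {0xa4,0x2f,0x9b,0x3f}
#2 dst[0x0b+2] := {0x3b,0xa4}
#3 dst[0x22+2] := {0xa4,0x2f}
query mem[0x05]=0x57, mem[0x0b]=0x3b, mem[0x22]=0xa4, mem[0x0c]=0xa4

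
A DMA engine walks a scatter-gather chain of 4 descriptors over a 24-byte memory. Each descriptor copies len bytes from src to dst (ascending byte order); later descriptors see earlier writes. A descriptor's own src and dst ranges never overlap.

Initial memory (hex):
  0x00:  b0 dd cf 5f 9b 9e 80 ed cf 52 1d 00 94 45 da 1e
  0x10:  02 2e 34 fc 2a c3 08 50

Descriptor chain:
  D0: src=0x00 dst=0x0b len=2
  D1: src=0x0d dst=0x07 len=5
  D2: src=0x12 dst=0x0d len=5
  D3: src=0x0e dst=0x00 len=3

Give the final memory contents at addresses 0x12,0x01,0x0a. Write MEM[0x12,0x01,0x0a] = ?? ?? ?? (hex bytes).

[0] 0x00->0x0b len=2 : b0 dd
[1] 0x0d->0x07 len=5 : 45 da 1e 02 2e
[2] 0x12->0x0d len=5 : 34 fc 2a c3 08
[3] 0x0e->0x00 len=3 : fc 2a c3
query mem[0x12]=0x34, mem[0x01]=0x2a, mem[0x0a]=0x02

MEM[0x12,0x01,0x0a] = 34 2a 02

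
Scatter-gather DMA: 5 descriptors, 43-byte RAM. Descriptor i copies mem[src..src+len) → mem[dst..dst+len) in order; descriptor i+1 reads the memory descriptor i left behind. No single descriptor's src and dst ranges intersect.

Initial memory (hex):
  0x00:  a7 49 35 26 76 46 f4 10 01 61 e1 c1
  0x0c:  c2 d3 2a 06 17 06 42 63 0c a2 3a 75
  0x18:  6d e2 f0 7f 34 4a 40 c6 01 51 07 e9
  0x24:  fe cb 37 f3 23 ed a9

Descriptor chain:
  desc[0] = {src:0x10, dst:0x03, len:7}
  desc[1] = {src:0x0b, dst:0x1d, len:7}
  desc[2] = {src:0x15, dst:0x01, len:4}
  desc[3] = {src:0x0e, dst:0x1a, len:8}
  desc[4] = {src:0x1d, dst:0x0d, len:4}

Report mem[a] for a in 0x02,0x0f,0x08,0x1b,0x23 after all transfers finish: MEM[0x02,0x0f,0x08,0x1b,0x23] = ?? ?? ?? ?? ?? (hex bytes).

#0 dst[0x03+7] := {0x17,0x06,0x42,0x63,0x0c,0xa2,0x3a}
#1 dst[0x1d+7] := {0xc1,0xc2,0xd3,0x2a,0x06,0x17,0x06}
#2 dst[0x01+4] := {0xa2,0x3a,0x75,0x6d}
#3 dst[0x1a+8] := {0x2a,0x06,0x17,0x06,0x42,0x63,0x0c,0xa2}
#4 dst[0x0d+4] := {0x06,0x42,0x63,0x0c}
query mem[0x02]=0x3a, mem[0x0f]=0x63, mem[0x08]=0xa2, mem[0x1b]=0x06, mem[0x23]=0x06

MEM[0x02,0x0f,0x08,0x1b,0x23] = 3a 63 a2 06 06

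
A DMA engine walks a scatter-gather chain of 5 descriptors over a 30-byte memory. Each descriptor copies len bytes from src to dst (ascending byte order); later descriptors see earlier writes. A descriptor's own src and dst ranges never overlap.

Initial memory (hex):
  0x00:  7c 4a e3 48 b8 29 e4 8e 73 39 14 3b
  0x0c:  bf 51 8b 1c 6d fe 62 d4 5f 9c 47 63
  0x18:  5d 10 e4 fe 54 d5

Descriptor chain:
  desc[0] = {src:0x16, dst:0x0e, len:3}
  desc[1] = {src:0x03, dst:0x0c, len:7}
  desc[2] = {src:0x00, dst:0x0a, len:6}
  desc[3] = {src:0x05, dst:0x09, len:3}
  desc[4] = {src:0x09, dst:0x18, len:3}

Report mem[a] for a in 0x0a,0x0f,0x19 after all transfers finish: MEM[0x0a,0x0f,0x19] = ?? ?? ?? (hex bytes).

MEM[0x0a,0x0f,0x19] = e4 29 e4

  after D0: wrote 3B at 0x0e = 47635d
  after D1: wrote 7B at 0x0c = 48b829e48e7339
  after D2: wrote 6B at 0x0a = 7c4ae348b829
  after D3: wrote 3B at 0x09 = 29e48e
  after D4: wrote 3B at 0x18 = 29e48e
query mem[0x0a]=0xe4, mem[0x0f]=0x29, mem[0x19]=0xe4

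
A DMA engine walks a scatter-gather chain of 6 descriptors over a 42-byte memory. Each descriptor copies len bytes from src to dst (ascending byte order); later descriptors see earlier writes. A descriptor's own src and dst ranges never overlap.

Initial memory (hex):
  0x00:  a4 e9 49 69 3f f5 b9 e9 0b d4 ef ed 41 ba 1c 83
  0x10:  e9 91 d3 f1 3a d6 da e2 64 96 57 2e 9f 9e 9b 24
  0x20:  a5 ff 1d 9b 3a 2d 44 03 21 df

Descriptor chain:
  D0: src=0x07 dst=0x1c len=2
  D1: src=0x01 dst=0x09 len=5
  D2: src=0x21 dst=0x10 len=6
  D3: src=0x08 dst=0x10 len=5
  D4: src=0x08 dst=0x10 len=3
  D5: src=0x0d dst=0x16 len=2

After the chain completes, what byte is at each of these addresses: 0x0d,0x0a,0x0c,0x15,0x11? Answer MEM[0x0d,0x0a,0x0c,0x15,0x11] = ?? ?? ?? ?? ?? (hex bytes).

#0 dst[0x1c+2] := {0xe9,0x0b}
#1 dst[0x09+5] := {0xe9,0x49,0x69,0x3f,0xf5}
#2 dst[0x10+6] := {0xff,0x1d,0x9b,0x3a,0x2d,0x44}
#3 dst[0x10+5] := {0x0b,0xe9,0x49,0x69,0x3f}
#4 dst[0x10+3] := {0x0b,0xe9,0x49}
#5 dst[0x16+2] := {0xf5,0x1c}
query mem[0x0d]=0xf5, mem[0x0a]=0x49, mem[0x0c]=0x3f, mem[0x15]=0x44, mem[0x11]=0xe9

MEM[0x0d,0x0a,0x0c,0x15,0x11] = f5 49 3f 44 e9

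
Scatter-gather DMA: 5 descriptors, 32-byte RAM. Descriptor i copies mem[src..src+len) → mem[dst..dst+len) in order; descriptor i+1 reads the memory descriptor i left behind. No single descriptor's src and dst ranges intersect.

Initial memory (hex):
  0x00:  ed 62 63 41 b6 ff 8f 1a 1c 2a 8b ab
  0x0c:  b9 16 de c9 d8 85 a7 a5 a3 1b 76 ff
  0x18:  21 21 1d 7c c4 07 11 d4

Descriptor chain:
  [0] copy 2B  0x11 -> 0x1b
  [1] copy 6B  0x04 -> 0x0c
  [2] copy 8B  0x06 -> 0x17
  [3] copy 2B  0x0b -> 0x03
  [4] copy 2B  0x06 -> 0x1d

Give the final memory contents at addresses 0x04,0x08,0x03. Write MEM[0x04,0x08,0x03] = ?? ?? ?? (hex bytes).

D0: mem[0x1b..0x1c] <- [85 a7]
D1: mem[0x0c..0x11] <- [b6 ff 8f 1a 1c 2a]
D2: mem[0x17..0x1e] <- [8f 1a 1c 2a 8b ab b6 ff]
D3: mem[0x03..0x04] <- [ab b6]
D4: mem[0x1d..0x1e] <- [8f 1a]
query mem[0x04]=0xb6, mem[0x08]=0x1c, mem[0x03]=0xab

MEM[0x04,0x08,0x03] = b6 1c ab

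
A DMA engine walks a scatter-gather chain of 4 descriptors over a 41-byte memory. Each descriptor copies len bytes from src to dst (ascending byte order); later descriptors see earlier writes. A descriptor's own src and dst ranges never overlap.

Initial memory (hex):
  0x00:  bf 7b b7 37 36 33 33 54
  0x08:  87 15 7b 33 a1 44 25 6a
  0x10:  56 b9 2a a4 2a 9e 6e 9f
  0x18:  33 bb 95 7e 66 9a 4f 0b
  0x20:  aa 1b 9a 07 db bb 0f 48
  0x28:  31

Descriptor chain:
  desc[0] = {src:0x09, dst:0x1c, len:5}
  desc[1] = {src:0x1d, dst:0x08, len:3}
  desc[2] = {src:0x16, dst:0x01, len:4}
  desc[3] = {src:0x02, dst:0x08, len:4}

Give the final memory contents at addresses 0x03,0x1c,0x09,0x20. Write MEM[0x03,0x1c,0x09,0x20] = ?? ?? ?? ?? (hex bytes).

MEM[0x03,0x1c,0x09,0x20] = 33 15 33 44

D0: mem[0x1c..0x20] <- [15 7b 33 a1 44]
D1: mem[0x08..0x0a] <- [7b 33 a1]
D2: mem[0x01..0x04] <- [6e 9f 33 bb]
D3: mem[0x08..0x0b] <- [9f 33 bb 33]
query mem[0x03]=0x33, mem[0x1c]=0x15, mem[0x09]=0x33, mem[0x20]=0x44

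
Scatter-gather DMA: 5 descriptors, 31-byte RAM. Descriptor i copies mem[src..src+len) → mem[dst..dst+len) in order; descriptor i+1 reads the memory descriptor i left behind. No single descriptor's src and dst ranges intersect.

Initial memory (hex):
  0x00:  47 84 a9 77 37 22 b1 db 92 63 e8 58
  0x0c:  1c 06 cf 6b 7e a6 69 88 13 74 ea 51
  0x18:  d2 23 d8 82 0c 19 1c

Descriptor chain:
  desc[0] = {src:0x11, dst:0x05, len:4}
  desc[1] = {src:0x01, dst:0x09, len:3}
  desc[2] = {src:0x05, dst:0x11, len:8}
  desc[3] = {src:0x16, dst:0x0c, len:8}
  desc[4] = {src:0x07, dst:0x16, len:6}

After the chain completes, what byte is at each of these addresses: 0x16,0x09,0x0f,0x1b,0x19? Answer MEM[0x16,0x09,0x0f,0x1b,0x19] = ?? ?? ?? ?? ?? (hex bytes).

MEM[0x16,0x09,0x0f,0x1b,0x19] = 88 84 23 a9 a9

[0] 0x11->0x05 len=4 : a6 69 88 13
[1] 0x01->0x09 len=3 : 84 a9 77
[2] 0x05->0x11 len=8 : a6 69 88 13 84 a9 77 1c
[3] 0x16->0x0c len=8 : a9 77 1c 23 d8 82 0c 19
[4] 0x07->0x16 len=6 : 88 13 84 a9 77 a9
query mem[0x16]=0x88, mem[0x09]=0x84, mem[0x0f]=0x23, mem[0x1b]=0xa9, mem[0x19]=0xa9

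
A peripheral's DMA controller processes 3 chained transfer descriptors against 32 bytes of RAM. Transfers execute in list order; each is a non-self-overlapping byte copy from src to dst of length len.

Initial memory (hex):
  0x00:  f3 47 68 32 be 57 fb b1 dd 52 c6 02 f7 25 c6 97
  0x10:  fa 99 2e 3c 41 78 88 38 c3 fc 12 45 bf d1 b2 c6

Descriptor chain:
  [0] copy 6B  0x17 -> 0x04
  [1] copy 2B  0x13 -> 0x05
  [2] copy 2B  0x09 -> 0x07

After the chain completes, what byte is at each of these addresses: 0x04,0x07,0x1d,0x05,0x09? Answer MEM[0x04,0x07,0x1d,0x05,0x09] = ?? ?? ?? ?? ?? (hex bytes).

D0: mem[0x04..0x09] <- [38 c3 fc 12 45 bf]
D1: mem[0x05..0x06] <- [3c 41]
D2: mem[0x07..0x08] <- [bf c6]
query mem[0x04]=0x38, mem[0x07]=0xbf, mem[0x1d]=0xd1, mem[0x05]=0x3c, mem[0x09]=0xbf

MEM[0x04,0x07,0x1d,0x05,0x09] = 38 bf d1 3c bf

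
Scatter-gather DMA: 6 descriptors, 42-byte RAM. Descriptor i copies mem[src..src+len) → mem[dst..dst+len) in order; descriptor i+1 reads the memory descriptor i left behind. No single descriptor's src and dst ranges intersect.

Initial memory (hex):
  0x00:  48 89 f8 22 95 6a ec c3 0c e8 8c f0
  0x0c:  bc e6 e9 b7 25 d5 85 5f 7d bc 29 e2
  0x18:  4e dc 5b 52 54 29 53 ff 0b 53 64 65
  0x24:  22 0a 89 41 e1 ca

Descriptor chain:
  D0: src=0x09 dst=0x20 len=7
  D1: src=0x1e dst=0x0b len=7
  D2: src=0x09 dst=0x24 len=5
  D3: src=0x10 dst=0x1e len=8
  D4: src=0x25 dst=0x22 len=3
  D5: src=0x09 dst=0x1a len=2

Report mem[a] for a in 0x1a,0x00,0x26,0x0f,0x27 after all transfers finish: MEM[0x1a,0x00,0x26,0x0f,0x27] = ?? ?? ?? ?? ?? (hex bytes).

MEM[0x1a,0x00,0x26,0x0f,0x27] = e8 48 53 f0 ff

[0] 0x09->0x20 len=7 : e8 8c f0 bc e6 e9 b7
[1] 0x1e->0x0b len=7 : 53 ff e8 8c f0 bc e6
[2] 0x09->0x24 len=5 : e8 8c 53 ff e8
[3] 0x10->0x1e len=8 : bc e6 85 5f 7d bc 29 e2
[4] 0x25->0x22 len=3 : e2 53 ff
[5] 0x09->0x1a len=2 : e8 8c
query mem[0x1a]=0xe8, mem[0x00]=0x48, mem[0x26]=0x53, mem[0x0f]=0xf0, mem[0x27]=0xff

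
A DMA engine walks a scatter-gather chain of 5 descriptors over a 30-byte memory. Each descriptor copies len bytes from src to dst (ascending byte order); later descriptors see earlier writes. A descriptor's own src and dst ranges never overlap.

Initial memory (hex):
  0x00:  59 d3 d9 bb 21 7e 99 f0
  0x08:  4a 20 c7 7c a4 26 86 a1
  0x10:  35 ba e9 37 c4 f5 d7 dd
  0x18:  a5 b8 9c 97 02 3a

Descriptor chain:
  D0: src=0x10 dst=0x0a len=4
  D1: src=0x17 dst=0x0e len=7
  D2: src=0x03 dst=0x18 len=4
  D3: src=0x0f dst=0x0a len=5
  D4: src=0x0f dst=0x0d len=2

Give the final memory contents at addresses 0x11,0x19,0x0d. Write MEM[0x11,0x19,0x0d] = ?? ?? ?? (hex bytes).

[0] 0x10->0x0a len=4 : 35 ba e9 37
[1] 0x17->0x0e len=7 : dd a5 b8 9c 97 02 3a
[2] 0x03->0x18 len=4 : bb 21 7e 99
[3] 0x0f->0x0a len=5 : a5 b8 9c 97 02
[4] 0x0f->0x0d len=2 : a5 b8
query mem[0x11]=0x9c, mem[0x19]=0x21, mem[0x0d]=0xa5

MEM[0x11,0x19,0x0d] = 9c 21 a5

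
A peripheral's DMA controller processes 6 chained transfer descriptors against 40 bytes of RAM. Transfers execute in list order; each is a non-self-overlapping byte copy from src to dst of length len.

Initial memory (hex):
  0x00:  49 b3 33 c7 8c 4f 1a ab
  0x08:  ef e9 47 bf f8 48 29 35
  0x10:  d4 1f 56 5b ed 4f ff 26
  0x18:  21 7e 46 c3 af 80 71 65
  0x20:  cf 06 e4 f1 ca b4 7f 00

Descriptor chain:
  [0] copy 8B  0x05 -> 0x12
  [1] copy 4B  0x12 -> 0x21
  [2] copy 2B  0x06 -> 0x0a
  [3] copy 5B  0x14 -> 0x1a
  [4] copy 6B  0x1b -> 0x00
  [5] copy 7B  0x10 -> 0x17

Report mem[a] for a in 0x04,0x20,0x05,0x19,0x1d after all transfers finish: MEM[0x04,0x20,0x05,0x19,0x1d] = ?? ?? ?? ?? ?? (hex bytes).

D0: mem[0x12..0x19] <- [4f 1a ab ef e9 47 bf f8]
D1: mem[0x21..0x24] <- [4f 1a ab ef]
D2: mem[0x0a..0x0b] <- [1a ab]
D3: mem[0x1a..0x1e] <- [ab ef e9 47 bf]
D4: mem[0x00..0x05] <- [ef e9 47 bf 65 cf]
D5: mem[0x17..0x1d] <- [d4 1f 4f 1a ab ef e9]
query mem[0x04]=0x65, mem[0x20]=0xcf, mem[0x05]=0xcf, mem[0x19]=0x4f, mem[0x1d]=0xe9

MEM[0x04,0x20,0x05,0x19,0x1d] = 65 cf cf 4f e9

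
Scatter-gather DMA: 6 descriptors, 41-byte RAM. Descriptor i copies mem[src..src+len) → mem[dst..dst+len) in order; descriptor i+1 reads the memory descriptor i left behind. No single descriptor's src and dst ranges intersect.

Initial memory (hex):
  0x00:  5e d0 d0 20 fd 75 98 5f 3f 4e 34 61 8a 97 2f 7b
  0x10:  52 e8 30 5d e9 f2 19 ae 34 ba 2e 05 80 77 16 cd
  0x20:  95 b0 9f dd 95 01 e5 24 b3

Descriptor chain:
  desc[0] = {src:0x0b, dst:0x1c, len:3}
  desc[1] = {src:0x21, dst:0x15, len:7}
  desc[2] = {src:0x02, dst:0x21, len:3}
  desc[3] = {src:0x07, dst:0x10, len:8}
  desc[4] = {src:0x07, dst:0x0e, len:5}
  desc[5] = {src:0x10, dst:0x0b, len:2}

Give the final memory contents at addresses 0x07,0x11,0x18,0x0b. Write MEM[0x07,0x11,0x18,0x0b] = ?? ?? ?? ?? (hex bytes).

  after D0: wrote 3B at 0x1c = 618a97
  after D1: wrote 7B at 0x15 = b09fdd9501e524
  after D2: wrote 3B at 0x21 = d020fd
  after D3: wrote 8B at 0x10 = 5f3f4e34618a972f
  after D4: wrote 5B at 0x0e = 5f3f4e3461
  after D5: wrote 2B at 0x0b = 4e34
query mem[0x07]=0x5f, mem[0x11]=0x34, mem[0x18]=0x95, mem[0x0b]=0x4e

MEM[0x07,0x11,0x18,0x0b] = 5f 34 95 4e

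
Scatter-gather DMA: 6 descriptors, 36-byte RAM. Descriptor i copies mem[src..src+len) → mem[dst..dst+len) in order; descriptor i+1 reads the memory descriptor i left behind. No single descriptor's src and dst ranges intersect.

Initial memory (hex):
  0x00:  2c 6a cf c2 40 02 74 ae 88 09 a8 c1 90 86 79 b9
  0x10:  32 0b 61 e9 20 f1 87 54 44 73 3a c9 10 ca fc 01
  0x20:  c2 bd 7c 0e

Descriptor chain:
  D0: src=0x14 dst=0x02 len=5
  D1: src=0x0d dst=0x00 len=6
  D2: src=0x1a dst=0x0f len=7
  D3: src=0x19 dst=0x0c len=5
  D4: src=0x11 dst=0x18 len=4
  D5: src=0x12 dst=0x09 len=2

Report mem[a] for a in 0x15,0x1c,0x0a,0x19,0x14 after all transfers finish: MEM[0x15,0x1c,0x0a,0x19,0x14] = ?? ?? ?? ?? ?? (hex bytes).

D0: mem[0x02..0x06] <- [20 f1 87 54 44]
D1: mem[0x00..0x05] <- [86 79 b9 32 0b 61]
D2: mem[0x0f..0x15] <- [3a c9 10 ca fc 01 c2]
D3: mem[0x0c..0x10] <- [73 3a c9 10 ca]
D4: mem[0x18..0x1b] <- [10 ca fc 01]
D5: mem[0x09..0x0a] <- [ca fc]
query mem[0x15]=0xc2, mem[0x1c]=0x10, mem[0x0a]=0xfc, mem[0x19]=0xca, mem[0x14]=0x01

MEM[0x15,0x1c,0x0a,0x19,0x14] = c2 10 fc ca 01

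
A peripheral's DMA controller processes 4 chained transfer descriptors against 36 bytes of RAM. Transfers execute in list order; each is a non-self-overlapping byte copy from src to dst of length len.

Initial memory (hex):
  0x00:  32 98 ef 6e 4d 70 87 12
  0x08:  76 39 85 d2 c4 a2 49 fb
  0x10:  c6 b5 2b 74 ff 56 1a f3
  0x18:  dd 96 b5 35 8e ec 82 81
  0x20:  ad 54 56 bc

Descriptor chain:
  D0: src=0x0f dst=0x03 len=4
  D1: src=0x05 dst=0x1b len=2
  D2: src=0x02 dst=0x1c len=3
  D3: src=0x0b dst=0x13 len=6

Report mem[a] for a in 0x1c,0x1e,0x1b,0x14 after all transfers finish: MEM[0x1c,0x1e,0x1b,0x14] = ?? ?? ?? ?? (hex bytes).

MEM[0x1c,0x1e,0x1b,0x14] = ef c6 b5 c4

#0 dst[0x03+4] := {0xfb,0xc6,0xb5,0x2b}
#1 dst[0x1b+2] := {0xb5,0x2b}
#2 dst[0x1c+3] := {0xef,0xfb,0xc6}
#3 dst[0x13+6] := {0xd2,0xc4,0xa2,0x49,0xfb,0xc6}
query mem[0x1c]=0xef, mem[0x1e]=0xc6, mem[0x1b]=0xb5, mem[0x14]=0xc4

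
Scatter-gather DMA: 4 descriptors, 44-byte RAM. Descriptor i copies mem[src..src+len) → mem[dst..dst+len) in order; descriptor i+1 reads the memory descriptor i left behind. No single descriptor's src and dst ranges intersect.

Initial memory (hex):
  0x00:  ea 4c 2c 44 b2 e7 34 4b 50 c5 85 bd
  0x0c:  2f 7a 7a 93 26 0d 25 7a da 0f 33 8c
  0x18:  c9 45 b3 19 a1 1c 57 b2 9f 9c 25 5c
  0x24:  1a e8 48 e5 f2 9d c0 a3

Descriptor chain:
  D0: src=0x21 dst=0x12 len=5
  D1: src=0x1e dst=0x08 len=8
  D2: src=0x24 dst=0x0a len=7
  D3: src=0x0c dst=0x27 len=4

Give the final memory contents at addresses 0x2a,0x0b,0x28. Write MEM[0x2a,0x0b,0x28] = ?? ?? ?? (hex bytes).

MEM[0x2a,0x0b,0x28] = 9d e8 e5

  after D0: wrote 5B at 0x12 = 9c255c1ae8
  after D1: wrote 8B at 0x08 = 57b29f9c255c1ae8
  after D2: wrote 7B at 0x0a = 1ae848e5f29dc0
  after D3: wrote 4B at 0x27 = 48e5f29d
query mem[0x2a]=0x9d, mem[0x0b]=0xe8, mem[0x28]=0xe5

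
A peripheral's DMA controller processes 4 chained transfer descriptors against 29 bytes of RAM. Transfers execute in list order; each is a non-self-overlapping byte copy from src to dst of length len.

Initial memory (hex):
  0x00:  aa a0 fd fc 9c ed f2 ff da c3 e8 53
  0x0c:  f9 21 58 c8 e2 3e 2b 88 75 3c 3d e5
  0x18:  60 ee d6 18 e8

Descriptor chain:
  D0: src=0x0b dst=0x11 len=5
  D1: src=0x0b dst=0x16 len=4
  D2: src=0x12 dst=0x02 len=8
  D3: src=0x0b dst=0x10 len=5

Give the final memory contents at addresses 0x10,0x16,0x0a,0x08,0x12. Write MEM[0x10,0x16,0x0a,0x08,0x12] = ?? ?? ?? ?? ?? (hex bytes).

#0 dst[0x11+5] := {0x53,0xf9,0x21,0x58,0xc8}
#1 dst[0x16+4] := {0x53,0xf9,0x21,0x58}
#2 dst[0x02+8] := {0xf9,0x21,0x58,0xc8,0x53,0xf9,0x21,0x58}
#3 dst[0x10+5] := {0x53,0xf9,0x21,0x58,0xc8}
query mem[0x10]=0x53, mem[0x16]=0x53, mem[0x0a]=0xe8, mem[0x08]=0x21, mem[0x12]=0x21

MEM[0x10,0x16,0x0a,0x08,0x12] = 53 53 e8 21 21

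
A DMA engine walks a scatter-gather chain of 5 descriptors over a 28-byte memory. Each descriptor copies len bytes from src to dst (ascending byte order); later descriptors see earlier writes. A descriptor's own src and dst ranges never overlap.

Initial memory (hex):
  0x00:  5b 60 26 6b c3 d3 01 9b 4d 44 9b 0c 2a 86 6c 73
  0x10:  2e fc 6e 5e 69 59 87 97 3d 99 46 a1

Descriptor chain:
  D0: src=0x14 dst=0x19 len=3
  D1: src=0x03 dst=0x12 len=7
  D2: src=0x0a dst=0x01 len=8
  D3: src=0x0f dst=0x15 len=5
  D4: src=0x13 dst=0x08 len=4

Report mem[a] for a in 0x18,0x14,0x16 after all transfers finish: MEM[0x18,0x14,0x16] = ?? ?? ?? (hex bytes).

#0 dst[0x19+3] := {0x69,0x59,0x87}
#1 dst[0x12+7] := {0x6b,0xc3,0xd3,0x01,0x9b,0x4d,0x44}
#2 dst[0x01+8] := {0x9b,0x0c,0x2a,0x86,0x6c,0x73,0x2e,0xfc}
#3 dst[0x15+5] := {0x73,0x2e,0xfc,0x6b,0xc3}
#4 dst[0x08+4] := {0xc3,0xd3,0x73,0x2e}
query mem[0x18]=0x6b, mem[0x14]=0xd3, mem[0x16]=0x2e

MEM[0x18,0x14,0x16] = 6b d3 2e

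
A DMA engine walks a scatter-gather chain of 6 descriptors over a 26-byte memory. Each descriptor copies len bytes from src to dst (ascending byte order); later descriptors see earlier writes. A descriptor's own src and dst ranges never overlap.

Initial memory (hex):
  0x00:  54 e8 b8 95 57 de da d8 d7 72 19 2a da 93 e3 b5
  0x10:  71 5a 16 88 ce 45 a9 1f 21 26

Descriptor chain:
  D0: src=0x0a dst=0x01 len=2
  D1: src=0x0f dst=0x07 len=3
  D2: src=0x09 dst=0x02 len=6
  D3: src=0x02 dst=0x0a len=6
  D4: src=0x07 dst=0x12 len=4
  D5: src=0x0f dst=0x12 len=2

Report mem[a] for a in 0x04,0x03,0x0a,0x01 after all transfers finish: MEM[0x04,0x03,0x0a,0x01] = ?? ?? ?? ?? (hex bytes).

  after D0: wrote 2B at 0x01 = 192a
  after D1: wrote 3B at 0x07 = b5715a
  after D2: wrote 6B at 0x02 = 5a192ada93e3
  after D3: wrote 6B at 0x0a = 5a192ada93e3
  after D4: wrote 4B at 0x12 = e3715a5a
  after D5: wrote 2B at 0x12 = e371
query mem[0x04]=0x2a, mem[0x03]=0x19, mem[0x0a]=0x5a, mem[0x01]=0x19

MEM[0x04,0x03,0x0a,0x01] = 2a 19 5a 19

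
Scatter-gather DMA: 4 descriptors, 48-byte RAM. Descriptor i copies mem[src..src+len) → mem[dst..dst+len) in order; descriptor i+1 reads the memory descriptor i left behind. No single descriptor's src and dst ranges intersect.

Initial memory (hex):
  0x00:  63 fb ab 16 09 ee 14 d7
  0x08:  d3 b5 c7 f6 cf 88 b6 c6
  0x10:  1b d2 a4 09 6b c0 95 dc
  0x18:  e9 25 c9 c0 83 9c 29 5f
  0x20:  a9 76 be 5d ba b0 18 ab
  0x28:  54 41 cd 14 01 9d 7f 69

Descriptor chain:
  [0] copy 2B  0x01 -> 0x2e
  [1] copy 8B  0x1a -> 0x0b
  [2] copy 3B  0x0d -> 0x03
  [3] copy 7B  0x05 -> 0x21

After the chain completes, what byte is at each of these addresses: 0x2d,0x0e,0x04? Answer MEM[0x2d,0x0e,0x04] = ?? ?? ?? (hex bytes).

MEM[0x2d,0x0e,0x04] = 9d 9c 9c

D0: mem[0x2e..0x2f] <- [fb ab]
D1: mem[0x0b..0x12] <- [c9 c0 83 9c 29 5f a9 76]
D2: mem[0x03..0x05] <- [83 9c 29]
D3: mem[0x21..0x27] <- [29 14 d7 d3 b5 c7 c9]
query mem[0x2d]=0x9d, mem[0x0e]=0x9c, mem[0x04]=0x9c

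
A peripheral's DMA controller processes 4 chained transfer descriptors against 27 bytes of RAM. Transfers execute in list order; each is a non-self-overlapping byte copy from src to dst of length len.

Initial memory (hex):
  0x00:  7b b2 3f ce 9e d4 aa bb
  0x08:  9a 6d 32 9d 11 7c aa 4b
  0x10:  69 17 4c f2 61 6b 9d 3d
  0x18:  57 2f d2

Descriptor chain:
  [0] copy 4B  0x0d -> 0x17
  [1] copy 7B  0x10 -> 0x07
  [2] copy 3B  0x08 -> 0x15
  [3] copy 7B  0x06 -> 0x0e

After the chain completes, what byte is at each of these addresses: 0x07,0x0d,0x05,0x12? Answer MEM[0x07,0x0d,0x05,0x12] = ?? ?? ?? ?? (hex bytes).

D0: mem[0x17..0x1a] <- [7c aa 4b 69]
D1: mem[0x07..0x0d] <- [69 17 4c f2 61 6b 9d]
D2: mem[0x15..0x17] <- [17 4c f2]
D3: mem[0x0e..0x14] <- [aa 69 17 4c f2 61 6b]
query mem[0x07]=0x69, mem[0x0d]=0x9d, mem[0x05]=0xd4, mem[0x12]=0xf2

MEM[0x07,0x0d,0x05,0x12] = 69 9d d4 f2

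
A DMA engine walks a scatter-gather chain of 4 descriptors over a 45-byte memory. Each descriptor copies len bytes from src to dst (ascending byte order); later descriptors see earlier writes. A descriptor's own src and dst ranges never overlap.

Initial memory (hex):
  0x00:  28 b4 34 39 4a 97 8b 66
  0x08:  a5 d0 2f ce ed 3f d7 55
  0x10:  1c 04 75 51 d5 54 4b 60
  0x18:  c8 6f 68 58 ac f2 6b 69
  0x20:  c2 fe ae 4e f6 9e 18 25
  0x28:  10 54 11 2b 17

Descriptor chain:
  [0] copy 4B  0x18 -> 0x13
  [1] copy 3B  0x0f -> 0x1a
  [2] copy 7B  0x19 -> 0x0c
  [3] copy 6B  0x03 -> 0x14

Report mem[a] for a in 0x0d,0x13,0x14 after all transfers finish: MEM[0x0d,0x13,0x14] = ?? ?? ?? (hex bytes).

MEM[0x0d,0x13,0x14] = 55 c8 39

  after D0: wrote 4B at 0x13 = c86f6858
  after D1: wrote 3B at 0x1a = 551c04
  after D2: wrote 7B at 0x0c = 6f551c04f26b69
  after D3: wrote 6B at 0x14 = 394a978b66a5
query mem[0x0d]=0x55, mem[0x13]=0xc8, mem[0x14]=0x39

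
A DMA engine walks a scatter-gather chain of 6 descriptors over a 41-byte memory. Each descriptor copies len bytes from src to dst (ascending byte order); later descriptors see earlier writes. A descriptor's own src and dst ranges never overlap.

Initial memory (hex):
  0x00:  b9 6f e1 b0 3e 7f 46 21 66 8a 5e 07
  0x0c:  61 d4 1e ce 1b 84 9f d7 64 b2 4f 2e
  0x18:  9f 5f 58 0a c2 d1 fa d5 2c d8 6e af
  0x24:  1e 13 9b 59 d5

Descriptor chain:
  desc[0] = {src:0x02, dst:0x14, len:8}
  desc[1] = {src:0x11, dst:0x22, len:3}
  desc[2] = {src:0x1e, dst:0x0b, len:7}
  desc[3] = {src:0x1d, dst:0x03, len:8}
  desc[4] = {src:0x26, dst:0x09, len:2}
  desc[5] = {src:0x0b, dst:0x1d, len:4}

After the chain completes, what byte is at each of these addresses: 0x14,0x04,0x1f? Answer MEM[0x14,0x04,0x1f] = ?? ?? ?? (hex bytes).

  after D0: wrote 8B at 0x14 = e1b03e7f4621668a
  after D1: wrote 3B at 0x22 = 849fd7
  after D2: wrote 7B at 0x0b = fad52cd8849fd7
  after D3: wrote 8B at 0x03 = d1fad52cd8849fd7
  after D4: wrote 2B at 0x09 = 9b59
  after D5: wrote 4B at 0x1d = fad52cd8
query mem[0x14]=0xe1, mem[0x04]=0xfa, mem[0x1f]=0x2c

MEM[0x14,0x04,0x1f] = e1 fa 2c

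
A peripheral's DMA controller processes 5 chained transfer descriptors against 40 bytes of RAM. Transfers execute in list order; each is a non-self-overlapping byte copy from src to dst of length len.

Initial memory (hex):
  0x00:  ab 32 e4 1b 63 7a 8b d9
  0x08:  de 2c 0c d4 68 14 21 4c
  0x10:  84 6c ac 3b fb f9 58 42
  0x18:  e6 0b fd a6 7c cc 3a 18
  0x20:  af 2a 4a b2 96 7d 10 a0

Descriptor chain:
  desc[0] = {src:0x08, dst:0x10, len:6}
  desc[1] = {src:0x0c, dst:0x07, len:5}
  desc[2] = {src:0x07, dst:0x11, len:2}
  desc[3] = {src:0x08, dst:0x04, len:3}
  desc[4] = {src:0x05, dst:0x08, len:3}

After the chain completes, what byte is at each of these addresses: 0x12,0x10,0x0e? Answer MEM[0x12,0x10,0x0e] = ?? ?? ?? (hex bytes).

MEM[0x12,0x10,0x0e] = 14 de 21

D0: mem[0x10..0x15] <- [de 2c 0c d4 68 14]
D1: mem[0x07..0x0b] <- [68 14 21 4c de]
D2: mem[0x11..0x12] <- [68 14]
D3: mem[0x04..0x06] <- [14 21 4c]
D4: mem[0x08..0x0a] <- [21 4c 68]
query mem[0x12]=0x14, mem[0x10]=0xde, mem[0x0e]=0x21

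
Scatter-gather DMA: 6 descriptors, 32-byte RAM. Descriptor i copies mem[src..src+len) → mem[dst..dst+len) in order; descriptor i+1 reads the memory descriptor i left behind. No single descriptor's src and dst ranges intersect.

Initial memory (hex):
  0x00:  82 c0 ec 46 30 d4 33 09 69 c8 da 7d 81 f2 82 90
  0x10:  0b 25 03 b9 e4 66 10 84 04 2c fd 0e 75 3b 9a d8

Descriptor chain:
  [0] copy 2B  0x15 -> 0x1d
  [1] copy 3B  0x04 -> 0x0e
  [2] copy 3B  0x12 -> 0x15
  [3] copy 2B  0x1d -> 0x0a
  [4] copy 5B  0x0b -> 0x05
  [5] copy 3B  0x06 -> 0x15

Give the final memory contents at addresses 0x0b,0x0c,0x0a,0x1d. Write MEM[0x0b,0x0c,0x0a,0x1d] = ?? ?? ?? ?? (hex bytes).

D0: mem[0x1d..0x1e] <- [66 10]
D1: mem[0x0e..0x10] <- [30 d4 33]
D2: mem[0x15..0x17] <- [03 b9 e4]
D3: mem[0x0a..0x0b] <- [66 10]
D4: mem[0x05..0x09] <- [10 81 f2 30 d4]
D5: mem[0x15..0x17] <- [81 f2 30]
query mem[0x0b]=0x10, mem[0x0c]=0x81, mem[0x0a]=0x66, mem[0x1d]=0x66

MEM[0x0b,0x0c,0x0a,0x1d] = 10 81 66 66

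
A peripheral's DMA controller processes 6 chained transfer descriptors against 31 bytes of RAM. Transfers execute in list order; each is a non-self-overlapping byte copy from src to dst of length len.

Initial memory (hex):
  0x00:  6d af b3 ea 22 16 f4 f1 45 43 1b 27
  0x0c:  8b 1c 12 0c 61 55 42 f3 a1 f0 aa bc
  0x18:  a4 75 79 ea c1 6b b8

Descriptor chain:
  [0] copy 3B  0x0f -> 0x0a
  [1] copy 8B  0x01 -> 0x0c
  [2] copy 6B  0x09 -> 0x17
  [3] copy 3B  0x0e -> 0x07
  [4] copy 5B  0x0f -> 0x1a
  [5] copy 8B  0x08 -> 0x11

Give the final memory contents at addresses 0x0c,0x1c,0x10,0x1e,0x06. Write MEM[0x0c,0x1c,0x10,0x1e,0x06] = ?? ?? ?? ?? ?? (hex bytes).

MEM[0x0c,0x1c,0x10,0x1e,0x06] = af f4 16 45 f4

#0 dst[0x0a+3] := {0x0c,0x61,0x55}
#1 dst[0x0c+8] := {0xaf,0xb3,0xea,0x22,0x16,0xf4,0xf1,0x45}
#2 dst[0x17+6] := {0x43,0x0c,0x61,0xaf,0xb3,0xea}
#3 dst[0x07+3] := {0xea,0x22,0x16}
#4 dst[0x1a+5] := {0x22,0x16,0xf4,0xf1,0x45}
#5 dst[0x11+8] := {0x22,0x16,0x0c,0x61,0xaf,0xb3,0xea,0x22}
query mem[0x0c]=0xaf, mem[0x1c]=0xf4, mem[0x10]=0x16, mem[0x1e]=0x45, mem[0x06]=0xf4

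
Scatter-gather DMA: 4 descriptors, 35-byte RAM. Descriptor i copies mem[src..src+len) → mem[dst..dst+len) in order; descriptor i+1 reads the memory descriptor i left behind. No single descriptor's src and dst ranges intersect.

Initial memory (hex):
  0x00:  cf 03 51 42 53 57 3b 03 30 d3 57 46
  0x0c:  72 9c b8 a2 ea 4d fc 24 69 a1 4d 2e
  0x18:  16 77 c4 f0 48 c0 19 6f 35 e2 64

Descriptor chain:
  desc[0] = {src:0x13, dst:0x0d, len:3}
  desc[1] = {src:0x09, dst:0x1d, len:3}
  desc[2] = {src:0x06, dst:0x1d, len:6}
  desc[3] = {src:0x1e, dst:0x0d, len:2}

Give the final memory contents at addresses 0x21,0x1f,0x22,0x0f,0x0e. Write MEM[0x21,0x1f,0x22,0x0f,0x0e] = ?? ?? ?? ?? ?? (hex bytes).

MEM[0x21,0x1f,0x22,0x0f,0x0e] = 57 30 46 a1 30

D0: mem[0x0d..0x0f] <- [24 69 a1]
D1: mem[0x1d..0x1f] <- [d3 57 46]
D2: mem[0x1d..0x22] <- [3b 03 30 d3 57 46]
D3: mem[0x0d..0x0e] <- [03 30]
query mem[0x21]=0x57, mem[0x1f]=0x30, mem[0x22]=0x46, mem[0x0f]=0xa1, mem[0x0e]=0x30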